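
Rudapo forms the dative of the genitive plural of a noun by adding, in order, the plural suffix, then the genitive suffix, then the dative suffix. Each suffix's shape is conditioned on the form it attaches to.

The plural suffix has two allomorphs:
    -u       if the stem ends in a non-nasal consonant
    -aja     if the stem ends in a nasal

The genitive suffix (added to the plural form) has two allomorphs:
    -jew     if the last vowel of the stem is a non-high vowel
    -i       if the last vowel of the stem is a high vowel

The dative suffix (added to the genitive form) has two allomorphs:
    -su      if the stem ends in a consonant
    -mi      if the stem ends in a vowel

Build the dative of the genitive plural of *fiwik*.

*fiwik*: final consonant = /k/, non-nasal → -u → *fiwiku*.
The plural form *fiwiku* — last vowel /u/ (a high vowel) → -i → *fiwikui*.
Since the final sound of the genitive form *fiwikui* is /i/ (a vowel), it takes -mi, giving *fiwikuimi*.

fiwikuimi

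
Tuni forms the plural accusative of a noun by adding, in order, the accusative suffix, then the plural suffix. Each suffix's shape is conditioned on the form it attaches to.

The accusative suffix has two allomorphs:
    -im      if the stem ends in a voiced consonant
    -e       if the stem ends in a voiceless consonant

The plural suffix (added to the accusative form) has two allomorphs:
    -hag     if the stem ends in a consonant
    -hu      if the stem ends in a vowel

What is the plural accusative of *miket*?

miketehu

Since the final consonant of *miket* is /t/ (voiceless), it takes -e, giving *mikete*.
The accusative form *mikete*: final sound = /e/, a vowel → -hu → *miketehu*.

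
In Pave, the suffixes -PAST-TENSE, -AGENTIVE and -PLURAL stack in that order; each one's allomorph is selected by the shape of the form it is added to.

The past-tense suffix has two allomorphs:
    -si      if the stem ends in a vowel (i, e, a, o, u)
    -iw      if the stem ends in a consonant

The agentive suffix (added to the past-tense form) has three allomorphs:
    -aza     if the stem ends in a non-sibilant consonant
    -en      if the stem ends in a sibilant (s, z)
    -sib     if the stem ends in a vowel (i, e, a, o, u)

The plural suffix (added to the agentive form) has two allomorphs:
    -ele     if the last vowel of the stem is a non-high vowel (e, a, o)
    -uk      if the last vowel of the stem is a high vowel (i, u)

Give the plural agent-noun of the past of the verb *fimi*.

*fimi*: final sound = /i/, a vowel → -si → *fimisi*.
The past-tense form *fimisi* — final sound /i/ (a vowel) → -sib → *fimisisib*.
The last vowel of the agentive form *fimisisib* is /i/, which is a high vowel, so the plural suffix is -uk, giving *fimisisibuk*.

fimisisibuk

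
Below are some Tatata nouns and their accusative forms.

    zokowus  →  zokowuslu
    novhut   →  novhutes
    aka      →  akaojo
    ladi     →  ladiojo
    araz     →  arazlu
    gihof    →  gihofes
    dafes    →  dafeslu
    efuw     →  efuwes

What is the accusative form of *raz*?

razlu

The alternation tracks the final sound of the stem — -lu when the stem ends in a sibilant (*zokowus*, *araz*, *dafes*); -es when the stem ends in a non-sibilant consonant (*novhut*, *gihof*, *efuw*); -ojo when the stem ends in a vowel (*aka*, *ladi*).
Since the final sound of *raz* is /z/ (a sibilant), it takes -lu, giving *razlu*.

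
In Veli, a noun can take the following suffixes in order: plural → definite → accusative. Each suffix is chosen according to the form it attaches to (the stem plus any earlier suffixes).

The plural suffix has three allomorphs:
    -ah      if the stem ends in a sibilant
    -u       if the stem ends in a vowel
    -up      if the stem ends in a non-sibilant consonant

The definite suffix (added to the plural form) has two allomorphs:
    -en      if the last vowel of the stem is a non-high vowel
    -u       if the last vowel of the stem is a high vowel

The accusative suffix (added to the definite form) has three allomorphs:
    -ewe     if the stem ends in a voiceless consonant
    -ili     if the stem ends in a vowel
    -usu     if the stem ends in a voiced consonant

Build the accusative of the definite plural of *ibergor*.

*ibergor* — final sound /r/ (a non-sibilant consonant) → -up → *ibergorup*.
The last vowel of the plural form *ibergorup* is /u/, which is a high vowel, so the definite suffix is -u, giving *ibergorupu*.
The definite form *ibergorupu*: final sound = /u/, a vowel → -ili → *ibergorupuili*.

ibergorupuili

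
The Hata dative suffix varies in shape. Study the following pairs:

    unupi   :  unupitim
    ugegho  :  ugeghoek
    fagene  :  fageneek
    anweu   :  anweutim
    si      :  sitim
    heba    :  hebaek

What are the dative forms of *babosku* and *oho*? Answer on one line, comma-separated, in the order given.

The suffix is conditioned by the last vowel: -tim when the last vowel of the stem is a high vowel (*unupi*, *anweu*, *si*); -ek when the last vowel of the stem is a non-high vowel (*ugegho*, *fagene*, *heba*).
*babosku*: last vowel = /u/, a high vowel → -tim → *baboskutim*.
Since the last vowel of *oho* is /o/ (a non-high vowel), it takes -ek, giving *ohoek*.

baboskutim, ohoek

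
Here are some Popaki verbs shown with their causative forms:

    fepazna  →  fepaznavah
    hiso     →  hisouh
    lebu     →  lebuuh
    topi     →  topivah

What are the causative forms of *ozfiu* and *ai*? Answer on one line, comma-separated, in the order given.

Looking at the last vowel of each stem: -uh when the last vowel of the stem is a rounded vowel (*hiso*, *lebu*); -vah when the last vowel of the stem is an unrounded vowel (*fepazna*, *topi*).
The last vowel of *ozfiu* is /u/, which is a rounded vowel, so the suffix is -uh, giving *ozfiuuh*.
*ai*: last vowel = /i/, an unrounded vowel → -vah → *aivah*.

ozfiuuh, aivah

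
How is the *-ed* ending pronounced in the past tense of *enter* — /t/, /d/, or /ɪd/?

The stem *enter* ends in a voiced sound other than /d/.
The -ed suffix is realized as /ɪd/ after /t, d/; as /t/ after other voiceless consonants; and as /d/ after other voiced sounds.
So -ed on *enter* is pronounced /d/.

/d/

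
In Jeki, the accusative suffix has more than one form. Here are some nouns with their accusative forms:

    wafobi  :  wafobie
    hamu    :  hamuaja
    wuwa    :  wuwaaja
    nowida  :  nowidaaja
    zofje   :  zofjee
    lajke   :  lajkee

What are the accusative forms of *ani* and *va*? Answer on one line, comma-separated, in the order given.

Looking at the last vowel of each stem: -e when the last vowel of the stem is a front vowel (*wafobi*, *zofje*, *lajke*); -aja when the last vowel of the stem is a back vowel (*hamu*, *wuwa*, *nowida*).
*ani*: last vowel = /i/, a front vowel → -e → *anie*.
Since the last vowel of *va* is /a/ (a back vowel), it takes -aja, giving *vaaja*.

anie, vaaja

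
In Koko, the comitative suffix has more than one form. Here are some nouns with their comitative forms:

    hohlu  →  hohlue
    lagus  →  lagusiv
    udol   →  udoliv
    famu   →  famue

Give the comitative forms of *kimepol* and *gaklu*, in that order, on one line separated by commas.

kimepoliv, gaklue

The alternation tracks the final sound of the stem — -iv when the stem ends in a consonant (*lagus*, *udol*); -e when the stem ends in a vowel (*hohlu*, *famu*).
The final sound of *kimepol* is /l/, which is a consonant, so the suffix is -iv, giving *kimepoliv*.
*gaklu* — final sound /u/ (a vowel) → -e → *gaklue*.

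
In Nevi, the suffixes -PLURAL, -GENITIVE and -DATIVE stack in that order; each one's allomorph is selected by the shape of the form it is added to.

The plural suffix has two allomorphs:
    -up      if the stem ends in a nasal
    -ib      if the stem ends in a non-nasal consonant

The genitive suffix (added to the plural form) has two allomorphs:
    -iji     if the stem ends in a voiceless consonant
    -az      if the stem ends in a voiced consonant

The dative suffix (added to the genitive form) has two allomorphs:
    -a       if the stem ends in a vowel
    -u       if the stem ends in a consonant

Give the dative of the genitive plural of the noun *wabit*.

wabitibazu

The final consonant of *wabit* is /t/, which is non-nasal, so the plural suffix is -ib, giving *wabitib*.
The plural form *wabitib* — final consonant /b/ (voiced) → -az → *wabitibaz*.
Since the final sound of the genitive form *wabitibaz* is /z/ (a consonant), it takes -u, giving *wabitibazu*.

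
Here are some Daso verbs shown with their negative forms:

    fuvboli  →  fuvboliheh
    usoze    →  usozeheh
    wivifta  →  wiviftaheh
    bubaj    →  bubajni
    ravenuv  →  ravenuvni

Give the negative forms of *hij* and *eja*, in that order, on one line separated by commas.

hijni, ejaheh

Looking at the final sound of each stem: -ni when the stem ends in a consonant (*bubaj*, *ravenuv*); -heh when the stem ends in a vowel (*fuvboli*, *usoze*, *wivifta*).
*hij* — final sound /j/ (a consonant) → -ni → *hijni*.
The final sound of *eja* is /a/, which is a vowel, so the suffix is -heh, giving *ejaheh*.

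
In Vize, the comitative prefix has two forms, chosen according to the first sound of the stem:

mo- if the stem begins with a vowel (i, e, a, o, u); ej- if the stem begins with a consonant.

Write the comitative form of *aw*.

moaw

*aw* — first sound /a/ (a vowel) → mo- → *moaw*.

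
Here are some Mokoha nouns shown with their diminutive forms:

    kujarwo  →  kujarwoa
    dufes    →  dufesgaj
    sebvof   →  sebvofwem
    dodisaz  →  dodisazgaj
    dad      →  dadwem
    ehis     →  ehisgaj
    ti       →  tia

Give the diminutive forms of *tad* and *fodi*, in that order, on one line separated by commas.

The suffix is conditioned by the final sound: -gaj when the stem ends in a sibilant (*dufes*, *dodisaz*, *ehis*); -wem when the stem ends in a non-sibilant consonant (*sebvof*, *dad*); -a when the stem ends in a vowel (*kujarwo*, *ti*).
*tad* — final sound /d/ (a non-sibilant consonant) → -wem → *tadwem*.
*fodi* — final sound /i/ (a vowel) → -a → *fodia*.

tadwem, fodia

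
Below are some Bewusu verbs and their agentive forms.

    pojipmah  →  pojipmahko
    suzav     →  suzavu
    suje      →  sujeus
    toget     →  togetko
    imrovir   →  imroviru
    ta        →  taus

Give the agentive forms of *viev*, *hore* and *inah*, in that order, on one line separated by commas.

vievu, horeus, inahko

The alternation tracks the final sound of the stem — -ko when the stem ends in a voiceless consonant (*pojipmah*, *toget*); -u when the stem ends in a voiced consonant (*suzav*, *imrovir*); -us when the stem ends in a vowel (*suje*, *ta*).
*viev* — final sound /v/ (a voiced consonant) → -u → *vievu*.
Since the final sound of *hore* is /e/ (a vowel), it takes -us, giving *horeus*.
*inah* — final sound /h/ (a voiceless consonant) → -ko → *inahko*.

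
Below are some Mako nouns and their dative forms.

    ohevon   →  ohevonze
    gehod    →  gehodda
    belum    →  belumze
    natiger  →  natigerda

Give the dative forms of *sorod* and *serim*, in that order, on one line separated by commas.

sorodda, serimze

The suffix is conditioned by the final consonant: -ze when the stem ends in a nasal (*ohevon*, *belum*); -da when the stem ends in a non-nasal consonant (*gehod*, *natiger*).
*sorod* — final consonant /d/ (non-nasal) → -da → *sorodda*.
*serim*: final consonant = /m/, a nasal → -ze → *serimze*.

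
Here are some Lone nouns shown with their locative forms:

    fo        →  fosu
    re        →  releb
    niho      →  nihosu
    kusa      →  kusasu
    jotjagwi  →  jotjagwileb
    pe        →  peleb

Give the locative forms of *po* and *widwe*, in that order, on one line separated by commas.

Looking at the last vowel of each stem: -leb when the last vowel of the stem is a front vowel (*re*, *jotjagwi*, *pe*); -su when the last vowel of the stem is a back vowel (*fo*, *niho*, *kusa*).
Since the last vowel of *po* is /o/ (a back vowel), it takes -su, giving *posu*.
Since the last vowel of *widwe* is /e/ (a front vowel), it takes -leb, giving *widweleb*.

posu, widweleb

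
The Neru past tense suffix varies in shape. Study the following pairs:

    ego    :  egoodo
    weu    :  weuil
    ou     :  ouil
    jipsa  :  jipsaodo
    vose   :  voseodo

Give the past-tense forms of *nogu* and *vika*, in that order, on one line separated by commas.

noguil, vikaodo

The alternation tracks the last vowel of the stem — -il when the last vowel of the stem is a high vowel (*weu*, *ou*); -odo when the last vowel of the stem is a non-high vowel (*ego*, *jipsa*, *vose*).
*nogu*: last vowel = /u/, a high vowel → -il → *noguil*.
*vika* — last vowel /a/ (a non-high vowel) → -odo → *vikaodo*.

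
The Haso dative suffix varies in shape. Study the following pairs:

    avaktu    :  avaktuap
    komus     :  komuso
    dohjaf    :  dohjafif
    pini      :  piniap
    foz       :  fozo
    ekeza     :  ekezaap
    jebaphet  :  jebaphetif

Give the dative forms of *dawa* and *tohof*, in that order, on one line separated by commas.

dawaap, tohofif

The pattern is sibilance of the final sound: -o when the stem ends in a sibilant (*komus*, *foz*); -if when the stem ends in a non-sibilant consonant (*dohjaf*, *jebaphet*); -ap when the stem ends in a vowel (*avaktu*, *pini*, *ekeza*).
Since the final sound of *dawa* is /a/ (a vowel), it takes -ap, giving *dawaap*.
*tohof* — final sound /f/ (a non-sibilant consonant) → -if → *tohofif*.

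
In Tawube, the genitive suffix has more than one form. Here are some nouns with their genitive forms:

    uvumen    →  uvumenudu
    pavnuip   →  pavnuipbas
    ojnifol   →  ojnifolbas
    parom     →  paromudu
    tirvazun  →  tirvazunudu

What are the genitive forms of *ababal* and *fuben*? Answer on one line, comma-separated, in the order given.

ababalbas, fubenudu

Looking at the final consonant of each stem: -udu when the stem ends in a nasal (*uvumen*, *parom*, *tirvazun*); -bas when the stem ends in a non-nasal consonant (*pavnuip*, *ojnifol*).
*ababal* — final consonant /l/ (non-nasal) → -bas → *ababalbas*.
*fuben* — final consonant /n/ (a nasal) → -udu → *fubenudu*.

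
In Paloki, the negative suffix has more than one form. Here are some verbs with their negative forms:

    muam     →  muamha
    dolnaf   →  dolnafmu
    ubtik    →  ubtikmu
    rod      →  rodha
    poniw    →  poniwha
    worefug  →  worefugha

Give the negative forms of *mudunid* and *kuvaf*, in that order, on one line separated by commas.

mudunidha, kuvafmu

Looking at the final consonant of each stem: -mu when the stem ends in a voiceless consonant (*dolnaf*, *ubtik*); -ha when the stem ends in a voiced consonant (*muam*, *rod*, *poniw*, *worefug*).
*mudunid*: final consonant = /d/, voiced → -ha → *mudunidha*.
*kuvaf*: final consonant = /f/, voiceless → -mu → *kuvafmu*.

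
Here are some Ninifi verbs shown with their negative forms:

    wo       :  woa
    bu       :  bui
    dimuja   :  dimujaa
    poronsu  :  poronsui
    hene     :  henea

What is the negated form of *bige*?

The pattern is height harmony: -i when the last vowel of the stem is a high vowel (*bu*, *poronsu*); -a when the last vowel of the stem is a non-high vowel (*wo*, *dimuja*, *hene*).
*bige* — last vowel /e/ (a non-high vowel) → -a → *bigea*.

bigea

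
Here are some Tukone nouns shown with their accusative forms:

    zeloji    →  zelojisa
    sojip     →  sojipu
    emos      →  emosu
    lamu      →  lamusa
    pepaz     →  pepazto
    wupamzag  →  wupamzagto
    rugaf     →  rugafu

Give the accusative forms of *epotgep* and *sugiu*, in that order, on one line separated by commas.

The suffix is conditioned by the final sound: -u when the stem ends in a voiceless consonant (*sojip*, *emos*, *rugaf*); -to when the stem ends in a voiced consonant (*pepaz*, *wupamzag*); -sa when the stem ends in a vowel (*zeloji*, *lamu*).
Since the final sound of *epotgep* is /p/ (a voiceless consonant), it takes -u, giving *epotgepu*.
*sugiu*: final sound = /u/, a vowel → -sa → *sugiusa*.

epotgepu, sugiusa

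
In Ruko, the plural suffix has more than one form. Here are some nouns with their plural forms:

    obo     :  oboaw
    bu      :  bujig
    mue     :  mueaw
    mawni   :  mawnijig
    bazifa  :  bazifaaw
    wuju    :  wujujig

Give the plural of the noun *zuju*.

The alternation tracks the last vowel of the stem — -jig when the last vowel of the stem is a high vowel (*bu*, *mawni*, *wuju*); -aw when the last vowel of the stem is a non-high vowel (*obo*, *mue*, *bazifa*).
The last vowel of *zuju* is /u/, which is a high vowel, so the suffix is -jig, giving *zujujig*.

zujujig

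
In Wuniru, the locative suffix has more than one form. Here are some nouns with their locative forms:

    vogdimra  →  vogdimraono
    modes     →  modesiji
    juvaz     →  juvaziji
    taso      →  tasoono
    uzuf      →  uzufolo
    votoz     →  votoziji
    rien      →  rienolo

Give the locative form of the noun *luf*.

The alternation tracks the final sound of the stem — -iji when the stem ends in a sibilant (*modes*, *juvaz*, *votoz*); -olo when the stem ends in a non-sibilant consonant (*uzuf*, *rien*); -ono when the stem ends in a vowel (*vogdimra*, *taso*).
*luf* — final sound /f/ (a non-sibilant consonant) → -olo → *lufolo*.

lufolo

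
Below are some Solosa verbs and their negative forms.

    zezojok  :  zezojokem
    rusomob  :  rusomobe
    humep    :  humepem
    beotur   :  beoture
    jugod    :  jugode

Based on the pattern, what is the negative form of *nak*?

Looking at the final consonant of each stem: -em when the stem ends in a voiceless consonant (*zezojok*, *humep*); -e when the stem ends in a voiced consonant (*rusomob*, *beotur*, *jugod*).
*nak* — final consonant /k/ (voiceless) → -em → *nakem*.

nakem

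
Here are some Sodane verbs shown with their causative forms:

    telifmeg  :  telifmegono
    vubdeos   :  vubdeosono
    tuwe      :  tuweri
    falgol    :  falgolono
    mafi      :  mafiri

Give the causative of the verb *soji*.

The suffix is conditioned by the final sound: -ono when the stem ends in a consonant (*telifmeg*, *vubdeos*, *falgol*); -ri when the stem ends in a vowel (*tuwe*, *mafi*).
*soji*: final sound = /i/, a vowel → -ri → *sojiri*.

sojiri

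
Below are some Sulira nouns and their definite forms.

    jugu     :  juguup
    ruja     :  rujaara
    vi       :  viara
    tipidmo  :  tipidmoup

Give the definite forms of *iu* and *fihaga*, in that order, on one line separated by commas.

iuup, fihagaara

Looking at the last vowel of each stem: -up when the last vowel of the stem is a rounded vowel (*jugu*, *tipidmo*); -ara when the last vowel of the stem is an unrounded vowel (*ruja*, *vi*).
The last vowel of *iu* is /u/, which is a rounded vowel, so the suffix is -up, giving *iuup*.
*fihaga* — last vowel /a/ (an unrounded vowel) → -ara → *fihagaara*.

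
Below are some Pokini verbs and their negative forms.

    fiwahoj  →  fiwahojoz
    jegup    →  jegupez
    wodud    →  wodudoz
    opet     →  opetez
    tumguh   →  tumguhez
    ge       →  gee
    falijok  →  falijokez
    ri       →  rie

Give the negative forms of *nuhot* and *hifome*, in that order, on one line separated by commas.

nuhotez, hifomee

The alternation tracks the final sound of the stem — -ez when the stem ends in a voiceless consonant (*jegup*, *opet*, *tumguh*, *falijok*); -oz when the stem ends in a voiced consonant (*fiwahoj*, *wodud*); -e when the stem ends in a vowel (*ge*, *ri*).
*nuhot*: final sound = /t/, a voiceless consonant → -ez → *nuhotez*.
Since the final sound of *hifome* is /e/ (a vowel), it takes -e, giving *hifomee*.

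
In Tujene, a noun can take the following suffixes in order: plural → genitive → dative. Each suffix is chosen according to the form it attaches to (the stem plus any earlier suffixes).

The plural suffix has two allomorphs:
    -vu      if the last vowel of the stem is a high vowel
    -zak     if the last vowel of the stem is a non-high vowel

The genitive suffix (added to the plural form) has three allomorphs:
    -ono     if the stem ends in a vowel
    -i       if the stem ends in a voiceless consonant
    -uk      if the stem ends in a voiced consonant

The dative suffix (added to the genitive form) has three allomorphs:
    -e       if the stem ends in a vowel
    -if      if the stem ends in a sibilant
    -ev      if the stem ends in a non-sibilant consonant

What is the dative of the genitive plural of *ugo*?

Since the last vowel of *ugo* is /o/ (a non-high vowel), it takes -zak, giving *ugozak*.
The final sound of the plural form *ugozak* is /k/, which is a voiceless consonant, so the genitive suffix is -i, giving *ugozaki*.
The final sound of the genitive form *ugozaki* is /i/, which is a vowel, so the dative suffix is -e, giving *ugozakie*.

ugozakie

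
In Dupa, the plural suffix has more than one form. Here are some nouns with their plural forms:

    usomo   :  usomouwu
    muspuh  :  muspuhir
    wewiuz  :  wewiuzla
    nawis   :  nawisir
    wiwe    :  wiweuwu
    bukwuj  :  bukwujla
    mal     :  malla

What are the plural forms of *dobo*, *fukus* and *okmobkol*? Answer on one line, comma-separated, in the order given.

The suffix is conditioned by the final sound: -ir when the stem ends in a voiceless consonant (*muspuh*, *nawis*); -la when the stem ends in a voiced consonant (*wewiuz*, *bukwuj*, *mal*); -uwu when the stem ends in a vowel (*usomo*, *wiwe*).
*dobo* — final sound /o/ (a vowel) → -uwu → *dobouwu*.
The final sound of *fukus* is /s/, which is a voiceless consonant, so the suffix is -ir, giving *fukusir*.
The final sound of *okmobkol* is /l/, which is a voiced consonant, so the suffix is -la, giving *okmobkolla*.

dobouwu, fukusir, okmobkolla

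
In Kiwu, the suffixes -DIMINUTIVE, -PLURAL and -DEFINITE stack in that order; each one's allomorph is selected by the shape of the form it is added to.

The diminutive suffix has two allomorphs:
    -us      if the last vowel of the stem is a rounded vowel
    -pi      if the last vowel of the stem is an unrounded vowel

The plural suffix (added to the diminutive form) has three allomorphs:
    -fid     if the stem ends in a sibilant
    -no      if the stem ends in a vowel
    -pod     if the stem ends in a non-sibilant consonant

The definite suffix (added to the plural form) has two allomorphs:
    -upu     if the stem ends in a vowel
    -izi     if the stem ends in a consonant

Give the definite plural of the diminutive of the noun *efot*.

efotusfidizi

*efot* — last vowel /o/ (a rounded vowel) → -us → *efotus*.
Since the final sound of the diminutive form *efotus* is /s/ (a sibilant), it takes -fid, giving *efotusfid*.
The plural form *efotusfid* — final sound /d/ (a consonant) → -izi → *efotusfidizi*.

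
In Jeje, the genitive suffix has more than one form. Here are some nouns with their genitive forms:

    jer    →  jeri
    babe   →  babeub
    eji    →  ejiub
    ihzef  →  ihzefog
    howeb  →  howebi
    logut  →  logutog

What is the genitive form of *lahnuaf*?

Looking at the final sound of each stem: -og when the stem ends in a voiceless consonant (*ihzef*, *logut*); -i when the stem ends in a voiced consonant (*jer*, *howeb*); -ub when the stem ends in a vowel (*babe*, *eji*).
Since the final sound of *lahnuaf* is /f/ (a voiceless consonant), it takes -og, giving *lahnuafog*.

lahnuafog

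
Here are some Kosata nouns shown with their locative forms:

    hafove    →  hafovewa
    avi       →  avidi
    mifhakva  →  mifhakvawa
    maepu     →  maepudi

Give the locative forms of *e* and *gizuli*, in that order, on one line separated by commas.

The suffix is conditioned by the last vowel: -di when the last vowel of the stem is a high vowel (*avi*, *maepu*); -wa when the last vowel of the stem is a non-high vowel (*hafove*, *mifhakva*).
Since the last vowel of *e* is /e/ (a non-high vowel), it takes -wa, giving *ewa*.
The last vowel of *gizuli* is /i/, which is a high vowel, so the suffix is -di, giving *gizulidi*.

ewa, gizulidi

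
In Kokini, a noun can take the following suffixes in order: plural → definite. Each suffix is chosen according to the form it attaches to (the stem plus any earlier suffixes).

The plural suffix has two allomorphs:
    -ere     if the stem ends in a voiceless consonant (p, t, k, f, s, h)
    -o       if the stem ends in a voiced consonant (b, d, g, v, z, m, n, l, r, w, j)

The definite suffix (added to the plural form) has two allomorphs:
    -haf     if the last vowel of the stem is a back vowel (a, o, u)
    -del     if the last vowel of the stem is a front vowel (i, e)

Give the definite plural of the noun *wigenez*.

The final consonant of *wigenez* is /z/, which is voiced, so the plural suffix is -o, giving *wigenezo*.
Since the last vowel of the plural form *wigenezo* is /o/ (a back vowel), it takes -haf, giving *wigenezohaf*.

wigenezohaf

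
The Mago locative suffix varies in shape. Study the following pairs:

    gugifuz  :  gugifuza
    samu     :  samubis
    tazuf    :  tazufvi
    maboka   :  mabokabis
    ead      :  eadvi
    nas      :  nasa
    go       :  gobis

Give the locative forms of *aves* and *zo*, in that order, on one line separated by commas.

avesa, zobis

The suffix is conditioned by the final sound: -a when the stem ends in a sibilant (*gugifuz*, *nas*); -vi when the stem ends in a non-sibilant consonant (*tazuf*, *ead*); -bis when the stem ends in a vowel (*samu*, *maboka*, *go*).
The final sound of *aves* is /s/, which is a sibilant, so the suffix is -a, giving *avesa*.
Since the final sound of *zo* is /o/ (a vowel), it takes -bis, giving *zobis*.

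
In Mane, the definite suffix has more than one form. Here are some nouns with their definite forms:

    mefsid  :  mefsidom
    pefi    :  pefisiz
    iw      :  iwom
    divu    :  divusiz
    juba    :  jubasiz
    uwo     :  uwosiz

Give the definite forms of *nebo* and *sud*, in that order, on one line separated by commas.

The alternation tracks the final sound of the stem — -om when the stem ends in a consonant (*mefsid*, *iw*); -siz when the stem ends in a vowel (*pefi*, *divu*, *juba*, *uwo*).
The final sound of *nebo* is /o/, which is a vowel, so the suffix is -siz, giving *nebosiz*.
*sud* — final sound /d/ (a consonant) → -om → *sudom*.

nebosiz, sudom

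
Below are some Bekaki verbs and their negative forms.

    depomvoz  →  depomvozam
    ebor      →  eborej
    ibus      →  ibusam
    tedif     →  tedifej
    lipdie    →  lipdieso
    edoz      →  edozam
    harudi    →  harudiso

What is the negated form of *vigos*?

vigosam

The alternation tracks the final sound of the stem — -am when the stem ends in a sibilant (*depomvoz*, *ibus*, *edoz*); -ej when the stem ends in a non-sibilant consonant (*ebor*, *tedif*); -so when the stem ends in a vowel (*lipdie*, *harudi*).
Since the final sound of *vigos* is /s/ (a sibilant), it takes -am, giving *vigosam*.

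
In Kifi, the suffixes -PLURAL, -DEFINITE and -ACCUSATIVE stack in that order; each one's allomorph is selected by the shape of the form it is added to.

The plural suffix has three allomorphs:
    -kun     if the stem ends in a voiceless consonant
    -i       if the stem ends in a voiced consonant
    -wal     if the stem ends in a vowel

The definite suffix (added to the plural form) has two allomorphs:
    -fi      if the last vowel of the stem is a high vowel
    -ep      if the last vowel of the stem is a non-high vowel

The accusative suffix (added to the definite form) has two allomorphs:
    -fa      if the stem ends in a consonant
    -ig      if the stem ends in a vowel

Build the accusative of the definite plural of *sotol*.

The final sound of *sotol* is /l/, which is a voiced consonant, so the plural suffix is -i, giving *sotoli*.
The last vowel of the plural form *sotoli* is /i/, which is a high vowel, so the definite suffix is -fi, giving *sotolifi*.
The definite form *sotolifi* — final sound /i/ (a vowel) → -ig → *sotolifiig*.

sotolifiig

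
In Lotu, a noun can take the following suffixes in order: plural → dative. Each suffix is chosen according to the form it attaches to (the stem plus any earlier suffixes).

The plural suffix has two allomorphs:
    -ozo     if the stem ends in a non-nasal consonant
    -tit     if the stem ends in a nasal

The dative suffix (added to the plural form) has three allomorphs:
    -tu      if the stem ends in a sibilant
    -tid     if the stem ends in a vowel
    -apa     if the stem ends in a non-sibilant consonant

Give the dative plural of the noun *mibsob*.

Since the final consonant of *mibsob* is /b/ (non-nasal), it takes -ozo, giving *mibsobozo*.
The plural form *mibsobozo*: final sound = /o/, a vowel → -tid → *mibsobozotid*.

mibsobozotid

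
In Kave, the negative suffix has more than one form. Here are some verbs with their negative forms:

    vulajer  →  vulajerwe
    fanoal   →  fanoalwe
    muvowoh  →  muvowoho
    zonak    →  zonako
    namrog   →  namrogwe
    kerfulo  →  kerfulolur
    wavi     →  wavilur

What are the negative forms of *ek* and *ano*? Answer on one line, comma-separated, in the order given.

eko, anolur

The suffix is conditioned by the final sound: -o when the stem ends in a voiceless consonant (*muvowoh*, *zonak*); -we when the stem ends in a voiced consonant (*vulajer*, *fanoal*, *namrog*); -lur when the stem ends in a vowel (*kerfulo*, *wavi*).
Since the final sound of *ek* is /k/ (a voiceless consonant), it takes -o, giving *eko*.
*ano*: final sound = /o/, a vowel → -lur → *anolur*.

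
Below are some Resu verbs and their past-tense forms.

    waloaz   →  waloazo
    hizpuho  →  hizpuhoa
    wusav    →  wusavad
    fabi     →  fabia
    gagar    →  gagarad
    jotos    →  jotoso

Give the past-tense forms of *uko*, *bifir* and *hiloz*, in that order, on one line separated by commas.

Looking at the final sound of each stem: -o when the stem ends in a sibilant (*waloaz*, *jotos*); -ad when the stem ends in a non-sibilant consonant (*wusav*, *gagar*); -a when the stem ends in a vowel (*hizpuho*, *fabi*).
Since the final sound of *uko* is /o/ (a vowel), it takes -a, giving *ukoa*.
The final sound of *bifir* is /r/, which is a non-sibilant consonant, so the suffix is -ad, giving *bifirad*.
*hiloz* — final sound /z/ (a sibilant) → -o → *hilozo*.

ukoa, bifirad, hilozo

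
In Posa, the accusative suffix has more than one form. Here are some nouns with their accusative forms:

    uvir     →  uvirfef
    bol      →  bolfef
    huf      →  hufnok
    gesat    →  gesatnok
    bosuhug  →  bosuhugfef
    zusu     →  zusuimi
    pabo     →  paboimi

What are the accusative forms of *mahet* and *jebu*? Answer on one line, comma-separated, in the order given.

mahetnok, jebuimi

The alternation tracks the final sound of the stem — -nok when the stem ends in a voiceless consonant (*huf*, *gesat*); -fef when the stem ends in a voiced consonant (*uvir*, *bol*, *bosuhug*); -imi when the stem ends in a vowel (*zusu*, *pabo*).
The final sound of *mahet* is /t/, which is a voiceless consonant, so the suffix is -nok, giving *mahetnok*.
Since the final sound of *jebu* is /u/ (a vowel), it takes -imi, giving *jebuimi*.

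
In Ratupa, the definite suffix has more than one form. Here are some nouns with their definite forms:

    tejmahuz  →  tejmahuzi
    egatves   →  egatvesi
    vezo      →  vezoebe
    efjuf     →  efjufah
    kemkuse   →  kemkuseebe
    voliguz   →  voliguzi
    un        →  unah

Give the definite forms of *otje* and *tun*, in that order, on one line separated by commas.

otjeebe, tunah

The alternation tracks the final sound of the stem — -i when the stem ends in a sibilant (*tejmahuz*, *egatves*, *voliguz*); -ah when the stem ends in a non-sibilant consonant (*efjuf*, *un*); -ebe when the stem ends in a vowel (*vezo*, *kemkuse*).
The final sound of *otje* is /e/, which is a vowel, so the suffix is -ebe, giving *otjeebe*.
*tun*: final sound = /n/, a non-sibilant consonant → -ah → *tunah*.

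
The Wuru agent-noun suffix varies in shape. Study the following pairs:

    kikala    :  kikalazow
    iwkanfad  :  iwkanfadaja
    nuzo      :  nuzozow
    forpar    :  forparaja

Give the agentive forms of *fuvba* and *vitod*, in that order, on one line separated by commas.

fuvbazow, vitodaja

The alternation tracks the final sound of the stem — -aja when the stem ends in a consonant (*iwkanfad*, *forpar*); -zow when the stem ends in a vowel (*kikala*, *nuzo*).
The final sound of *fuvba* is /a/, which is a vowel, so the suffix is -zow, giving *fuvbazow*.
The final sound of *vitod* is /d/, which is a consonant, so the suffix is -aja, giving *vitodaja*.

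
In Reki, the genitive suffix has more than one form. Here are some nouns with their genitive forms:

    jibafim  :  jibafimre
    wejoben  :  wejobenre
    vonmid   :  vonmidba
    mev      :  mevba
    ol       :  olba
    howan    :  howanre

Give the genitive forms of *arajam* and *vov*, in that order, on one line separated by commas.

arajamre, vovba

The suffix is conditioned by the final consonant: -re when the stem ends in a nasal (*jibafim*, *wejoben*, *howan*); -ba when the stem ends in a non-nasal consonant (*vonmid*, *mev*, *ol*).
Since the final consonant of *arajam* is /m/ (a nasal), it takes -re, giving *arajamre*.
*vov* — final consonant /v/ (non-nasal) → -ba → *vovba*.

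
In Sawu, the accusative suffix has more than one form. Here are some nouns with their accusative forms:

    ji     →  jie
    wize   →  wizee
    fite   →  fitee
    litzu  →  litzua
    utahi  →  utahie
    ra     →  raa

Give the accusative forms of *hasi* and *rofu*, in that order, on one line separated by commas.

Looking at the last vowel of each stem: -e when the last vowel of the stem is a front vowel (*ji*, *wize*, *fite*, *utahi*); -a when the last vowel of the stem is a back vowel (*litzu*, *ra*).
The last vowel of *hasi* is /i/, which is a front vowel, so the suffix is -e, giving *hasie*.
*rofu* — last vowel /u/ (a back vowel) → -a → *rofua*.

hasie, rofua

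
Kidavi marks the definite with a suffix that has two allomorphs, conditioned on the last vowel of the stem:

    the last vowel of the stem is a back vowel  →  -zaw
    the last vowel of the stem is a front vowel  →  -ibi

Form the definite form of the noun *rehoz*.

*rehoz*: last vowel = /o/, a back vowel → -zaw → *rehozzaw*.

rehozzaw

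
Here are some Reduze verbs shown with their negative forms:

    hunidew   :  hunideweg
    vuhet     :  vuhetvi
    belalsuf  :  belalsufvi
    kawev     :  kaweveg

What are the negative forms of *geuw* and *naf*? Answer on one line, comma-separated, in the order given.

geuweg, nafvi

The alternation tracks the final consonant of the stem — -vi when the stem ends in a voiceless consonant (*vuhet*, *belalsuf*); -eg when the stem ends in a voiced consonant (*hunidew*, *kawev*).
The final consonant of *geuw* is /w/, which is voiced, so the suffix is -eg, giving *geuweg*.
Since the final consonant of *naf* is /f/ (voiceless), it takes -vi, giving *nafvi*.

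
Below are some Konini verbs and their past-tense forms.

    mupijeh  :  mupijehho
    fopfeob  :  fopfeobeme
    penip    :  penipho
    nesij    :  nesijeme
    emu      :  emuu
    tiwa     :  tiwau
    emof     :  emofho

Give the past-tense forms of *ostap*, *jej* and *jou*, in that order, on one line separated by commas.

ostapho, jejeme, jouu

The suffix is conditioned by the final sound: -ho when the stem ends in a voiceless consonant (*mupijeh*, *penip*, *emof*); -eme when the stem ends in a voiced consonant (*fopfeob*, *nesij*); -u when the stem ends in a vowel (*emu*, *tiwa*).
The final sound of *ostap* is /p/, which is a voiceless consonant, so the suffix is -ho, giving *ostapho*.
*jej*: final sound = /j/, a voiced consonant → -eme → *jejeme*.
*jou*: final sound = /u/, a vowel → -u → *jouu*.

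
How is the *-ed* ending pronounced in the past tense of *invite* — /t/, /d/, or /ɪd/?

The stem *invite* ends in /t/ or /d/.
The -ed suffix is realized as /ɪd/ after /t, d/; as /t/ after other voiceless consonants; and as /d/ after other voiced sounds.
So -ed on *invite* is pronounced /ɪd/.

/ɪd/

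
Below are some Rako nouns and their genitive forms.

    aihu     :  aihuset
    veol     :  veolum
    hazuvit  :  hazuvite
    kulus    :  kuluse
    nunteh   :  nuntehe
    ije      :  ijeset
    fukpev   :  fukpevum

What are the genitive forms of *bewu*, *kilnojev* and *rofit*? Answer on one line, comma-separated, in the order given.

bewuset, kilnojevum, rofite

The pattern is voicing of the final sound: -e when the stem ends in a voiceless consonant (*hazuvit*, *kulus*, *nunteh*); -um when the stem ends in a voiced consonant (*veol*, *fukpev*); -set when the stem ends in a vowel (*aihu*, *ije*).
*bewu* — final sound /u/ (a vowel) → -set → *bewuset*.
*kilnojev* — final sound /v/ (a voiced consonant) → -um → *kilnojevum*.
*rofit* — final sound /t/ (a voiceless consonant) → -e → *rofite*.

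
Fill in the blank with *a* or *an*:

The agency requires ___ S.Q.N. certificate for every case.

The indefinite article is chosen by the initial *sound* of the following word, not its spelling.
The initialism *S.Q.N.* is read letter by letter; the first letter, S, is pronounced /ɛs/, which begins with a vowel sound.
So the article is *an*: The agency requires an S.Q.N. certificate for every case.

an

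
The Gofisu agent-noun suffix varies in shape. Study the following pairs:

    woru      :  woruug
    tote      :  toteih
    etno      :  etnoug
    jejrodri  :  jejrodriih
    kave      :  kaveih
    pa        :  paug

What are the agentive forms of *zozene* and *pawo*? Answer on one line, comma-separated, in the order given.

zozeneih, pawoug

The alternation tracks the last vowel of the stem — -ih when the last vowel of the stem is a front vowel (*tote*, *jejrodri*, *kave*); -ug when the last vowel of the stem is a back vowel (*woru*, *etno*, *pa*).
Since the last vowel of *zozene* is /e/ (a front vowel), it takes -ih, giving *zozeneih*.
*pawo*: last vowel = /o/, a back vowel → -ug → *pawoug*.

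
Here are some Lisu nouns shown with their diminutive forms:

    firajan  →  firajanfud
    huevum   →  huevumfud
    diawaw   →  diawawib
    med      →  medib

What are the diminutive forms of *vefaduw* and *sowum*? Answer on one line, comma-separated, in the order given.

vefaduwib, sowumfud

The alternation tracks the final consonant of the stem — -fud when the stem ends in a nasal (*firajan*, *huevum*); -ib when the stem ends in a non-nasal consonant (*diawaw*, *med*).
The final consonant of *vefaduw* is /w/, which is non-nasal, so the suffix is -ib, giving *vefaduwib*.
*sowum*: final consonant = /m/, a nasal → -fud → *sowumfud*.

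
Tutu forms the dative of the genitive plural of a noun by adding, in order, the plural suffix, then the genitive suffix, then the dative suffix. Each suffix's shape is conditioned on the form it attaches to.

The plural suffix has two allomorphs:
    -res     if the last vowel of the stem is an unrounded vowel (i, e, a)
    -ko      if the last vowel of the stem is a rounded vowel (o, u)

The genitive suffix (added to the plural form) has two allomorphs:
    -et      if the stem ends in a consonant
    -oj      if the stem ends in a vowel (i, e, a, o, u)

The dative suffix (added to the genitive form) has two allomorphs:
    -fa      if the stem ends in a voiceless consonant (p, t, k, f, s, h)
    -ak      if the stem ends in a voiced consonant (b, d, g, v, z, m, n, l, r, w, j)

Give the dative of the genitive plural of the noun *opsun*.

The last vowel of *opsun* is /u/, which is a rounded vowel, so the plural suffix is -ko, giving *opsunko*.
The final sound of the plural form *opsunko* is /o/, which is a vowel, so the genitive suffix is -oj, giving *opsunkooj*.
Since the final consonant of the genitive form *opsunkooj* is /j/ (voiced), it takes -ak, giving *opsunkoojak*.

opsunkoojak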